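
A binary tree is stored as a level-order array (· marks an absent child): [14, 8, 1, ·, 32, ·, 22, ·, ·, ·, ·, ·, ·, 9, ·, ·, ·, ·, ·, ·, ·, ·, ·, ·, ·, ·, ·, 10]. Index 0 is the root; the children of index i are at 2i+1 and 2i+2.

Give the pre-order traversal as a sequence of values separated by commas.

Pre-order visits the node, then its left subtree, then its right subtree.
Visit 14.
At 14: go left to 8.
  Visit 8.
  At 8: no left child.
  At 8: go right to 32.
    32 is a leaf — visit 32.
At 14: go right to 1.
  Visit 1.
  At 1: no left child.
  At 1: go right to 22.
    Visit 22.
    At 22: go left to 9.
      Visit 9.
      At 9: go left to 10.
        10 is a leaf — visit 10.
      At 9: no right child.
    At 22: no right child.

14, 8, 32, 1, 22, 9, 10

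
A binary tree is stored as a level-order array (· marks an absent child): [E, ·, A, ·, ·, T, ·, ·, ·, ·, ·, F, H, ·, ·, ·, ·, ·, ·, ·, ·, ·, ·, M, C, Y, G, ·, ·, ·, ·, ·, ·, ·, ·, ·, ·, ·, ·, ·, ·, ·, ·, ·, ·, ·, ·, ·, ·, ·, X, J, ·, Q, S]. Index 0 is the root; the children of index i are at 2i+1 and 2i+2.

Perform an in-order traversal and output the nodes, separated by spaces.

In-order visits the left subtree, then the node, then the right subtree.
At E: no left child.
Visit E.
At E: go right to A.
  At A: go left to T.
    At T: go left to F.
      At F: go left to M.
        M is a leaf — visit M.
      Visit F.
      At F: go right to C.
        At C: no left child.
        Visit C.
        At C: go right to X.
          X is a leaf — visit X.
    Visit T.
    At T: go right to H.
      At H: go left to Y.
        At Y: go left to J.
          J is a leaf — visit J.
        Visit Y.
        At Y: no right child.
      Visit H.
      At H: go right to G.
        At G: go left to Q.
          Q is a leaf — visit Q.
        Visit G.
        At G: go right to S.
          S is a leaf — visit S.
  Visit A.
  At A: no right child.

E M F C X T J Y H Q G S A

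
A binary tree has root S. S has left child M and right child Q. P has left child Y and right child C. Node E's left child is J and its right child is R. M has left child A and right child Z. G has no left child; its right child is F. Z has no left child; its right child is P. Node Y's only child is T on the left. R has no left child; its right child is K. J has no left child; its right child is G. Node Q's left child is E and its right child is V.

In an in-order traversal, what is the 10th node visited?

G

In-order visits the left subtree, then the node, then the right subtree.
At S: go left to M.
  At M: go left to A.
    A is a leaf — visit A.
  Visit M.
  At M: go right to Z.
    At Z: no left child.
    Visit Z.
    At Z: go right to P.
      At P: go left to Y.
        At Y: go left to T.
          T is a leaf — visit T.
        Visit Y.
        At Y: no right child.
      Visit P.
      At P: go right to C.
        C is a leaf — visit C.
Visit S.
At S: go right to Q.
  At Q: go left to E.
    At E: go left to J.
      At J: no left child.
      Visit J.
      At J: go right to G.
        At G: no left child.
        Visit G.
        At G: go right to F.
          F is a leaf — visit F.
    Visit E.
    At E: go right to R.
      At R: no left child.
      Visit R.
      At R: go right to K.
        K is a leaf — visit K.
  Visit Q.
  At Q: go right to V.
    V is a leaf — visit V.
Full in-order sequence: A, M, Z, T, Y, P, C, S, J, G, F, E, R, K, Q, V.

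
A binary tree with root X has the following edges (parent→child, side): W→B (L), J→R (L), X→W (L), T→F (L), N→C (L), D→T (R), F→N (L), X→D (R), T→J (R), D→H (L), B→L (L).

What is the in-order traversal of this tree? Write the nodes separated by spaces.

In-order visits the left subtree, then the node, then the right subtree.
At X: go left to W.
  At W: go left to B.
    At B: go left to L.
      L is a leaf — visit L.
    Visit B.
    At B: no right child.
  Visit W.
  At W: no right child.
Visit X.
At X: go right to D.
  At D: go left to H.
    H is a leaf — visit H.
  Visit D.
  At D: go right to T.
    At T: go left to F.
      At F: go left to N.
        At N: go left to C.
          C is a leaf — visit C.
        Visit N.
        At N: no right child.
      Visit F.
      At F: no right child.
    Visit T.
    At T: go right to J.
      At J: go left to R.
        R is a leaf — visit R.
      Visit J.
      At J: no right child.

L B W X H D C N F T R J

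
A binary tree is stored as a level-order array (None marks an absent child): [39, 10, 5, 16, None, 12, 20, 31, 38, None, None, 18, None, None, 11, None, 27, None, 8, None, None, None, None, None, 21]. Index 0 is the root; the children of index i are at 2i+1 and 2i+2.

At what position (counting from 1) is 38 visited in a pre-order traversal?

6

Pre-order visits the node, then its left subtree, then its right subtree.
Visit 39.
At 39: go left to 10.
  Visit 10.
  At 10: go left to 16.
    Visit 16.
    At 16: go left to 31.
      Visit 31.
      At 31: no left child.
      At 31: go right to 27.
        27 is a leaf — visit 27.
    At 16: go right to 38.
      Visit 38.
      At 38: no left child.
      At 38: go right to 8.
        8 is a leaf — visit 8.
  At 10: no right child.
At 39: go right to 5.
  Visit 5.
  At 5: go left to 12.
    Visit 12.
    At 12: go left to 18.
      Visit 18.
      At 18: no left child.
      At 18: go right to 21.
        21 is a leaf — visit 21.
    At 12: no right child.
  At 5: go right to 20.
    Visit 20.
    At 20: no left child.
    At 20: go right to 11.
      11 is a leaf — visit 11.
Full pre-order sequence: 39, 10, 16, 31, 27, 38, 8, 5, 12, 18, 21, 20, 11.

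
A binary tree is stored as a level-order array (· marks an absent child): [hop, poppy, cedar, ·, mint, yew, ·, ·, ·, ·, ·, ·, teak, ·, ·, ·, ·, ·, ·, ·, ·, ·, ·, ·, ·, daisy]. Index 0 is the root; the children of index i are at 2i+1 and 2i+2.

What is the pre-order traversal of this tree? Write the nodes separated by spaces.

Pre-order visits the node, then its left subtree, then its right subtree.
Visit hop.
At hop: go left to poppy.
  Visit poppy.
  At poppy: no left child.
  At poppy: go right to mint.
    mint is a leaf — visit mint.
At hop: go right to cedar.
  Visit cedar.
  At cedar: go left to yew.
    Visit yew.
    At yew: no left child.
    At yew: go right to teak.
      Visit teak.
      At teak: go left to daisy.
        daisy is a leaf — visit daisy.
      At teak: no right child.
  At cedar: no right child.

hop poppy mint cedar yew teak daisy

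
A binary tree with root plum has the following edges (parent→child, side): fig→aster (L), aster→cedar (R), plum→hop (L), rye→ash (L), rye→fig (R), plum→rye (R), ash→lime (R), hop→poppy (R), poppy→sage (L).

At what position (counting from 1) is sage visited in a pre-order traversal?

Pre-order visits the node, then its left subtree, then its right subtree.
Visit plum.
At plum: go left to hop.
  Visit hop.
  At hop: no left child.
  At hop: go right to poppy.
    Visit poppy.
    At poppy: go left to sage.
      sage is a leaf — visit sage.
    At poppy: no right child.
At plum: go right to rye.
  Visit rye.
  At rye: go left to ash.
    Visit ash.
    At ash: no left child.
    At ash: go right to lime.
      lime is a leaf — visit lime.
  At rye: go right to fig.
    Visit fig.
    At fig: go left to aster.
      Visit aster.
      At aster: no left child.
      At aster: go right to cedar.
        cedar is a leaf — visit cedar.
    At fig: no right child.
Full pre-order sequence: plum, hop, poppy, sage, rye, ash, lime, fig, aster, cedar.

4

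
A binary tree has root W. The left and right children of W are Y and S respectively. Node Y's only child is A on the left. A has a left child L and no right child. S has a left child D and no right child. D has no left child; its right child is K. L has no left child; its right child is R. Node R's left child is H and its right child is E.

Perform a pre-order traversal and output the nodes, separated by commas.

Pre-order visits the node, then its left subtree, then its right subtree.
Visit W.
At W: go left to Y.
  Visit Y.
  At Y: go left to A.
    Visit A.
    At A: go left to L.
      Visit L.
      At L: no left child.
      At L: go right to R.
        Visit R.
        At R: go left to H.
          H is a leaf — visit H.
        At R: go right to E.
          E is a leaf — visit E.
    At A: no right child.
  At Y: no right child.
At W: go right to S.
  Visit S.
  At S: go left to D.
    Visit D.
    At D: no left child.
    At D: go right to K.
      K is a leaf — visit K.
  At S: no right child.

W, Y, A, L, R, H, E, S, D, K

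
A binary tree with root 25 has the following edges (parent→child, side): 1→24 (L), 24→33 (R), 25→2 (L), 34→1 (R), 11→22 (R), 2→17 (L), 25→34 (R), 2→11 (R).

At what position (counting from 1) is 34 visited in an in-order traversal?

In-order visits the left subtree, then the node, then the right subtree.
At 25: go left to 2.
  At 2: go left to 17.
    17 is a leaf — visit 17.
  Visit 2.
  At 2: go right to 11.
    At 11: no left child.
    Visit 11.
    At 11: go right to 22.
      22 is a leaf — visit 22.
Visit 25.
At 25: go right to 34.
  At 34: no left child.
  Visit 34.
  At 34: go right to 1.
    At 1: go left to 24.
      At 24: no left child.
      Visit 24.
      At 24: go right to 33.
        33 is a leaf — visit 33.
    Visit 1.
    At 1: no right child.
Full in-order sequence: 17, 2, 11, 22, 25, 34, 24, 33, 1.

6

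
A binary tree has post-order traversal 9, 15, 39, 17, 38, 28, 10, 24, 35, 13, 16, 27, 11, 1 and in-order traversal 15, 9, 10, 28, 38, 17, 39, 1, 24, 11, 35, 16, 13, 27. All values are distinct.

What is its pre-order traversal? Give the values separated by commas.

The last element of post-order is the root; it splits in-order into left and right subtrees.
Root 1: left subtree has 7 nodes {15, 9, 10, 28, 38, 17, 39}, right has 6 {24, 11, 35, 16, 13, 27}.
  Root 10: left subtree has 2 nodes {15, 9}, right has 4 {28, 38, 17, 39}.
    Root 15: left subtree has 0 nodes { }, right has 1 {9}.
    Root 28: left subtree has 0 nodes { }, right has 3 {38, 17, 39}.
      Root 38: left subtree has 0 nodes { }, right has 2 {17, 39}.
        Root 17: left subtree has 0 nodes { }, right has 1 {39}.
  Root 11: left subtree has 1 node {24}, right has 4 {35, 16, 13, 27}.
    Root 27: left subtree has 3 nodes {35, 16, 13}, right has 0 { }.
      Root 16: left subtree has 1 node {35}, right has 1 {13}.

1, 10, 15, 9, 28, 38, 17, 39, 11, 24, 27, 16, 35, 13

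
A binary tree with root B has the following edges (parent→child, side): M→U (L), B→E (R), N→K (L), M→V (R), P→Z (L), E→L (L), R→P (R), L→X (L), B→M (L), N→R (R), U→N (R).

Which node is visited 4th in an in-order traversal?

R

In-order visits the left subtree, then the node, then the right subtree.
At B: go left to M.
  At M: go left to U.
    At U: no left child.
    Visit U.
    At U: go right to N.
      At N: go left to K.
        K is a leaf — visit K.
      Visit N.
      At N: go right to R.
        At R: no left child.
        Visit R.
        At R: go right to P.
          At P: go left to Z.
            Z is a leaf — visit Z.
          Visit P.
          At P: no right child.
  Visit M.
  At M: go right to V.
    V is a leaf — visit V.
Visit B.
At B: go right to E.
  At E: go left to L.
    At L: go left to X.
      X is a leaf — visit X.
    Visit L.
    At L: no right child.
  Visit E.
  At E: no right child.
Full in-order sequence: U, K, N, R, Z, P, M, V, B, X, L, E.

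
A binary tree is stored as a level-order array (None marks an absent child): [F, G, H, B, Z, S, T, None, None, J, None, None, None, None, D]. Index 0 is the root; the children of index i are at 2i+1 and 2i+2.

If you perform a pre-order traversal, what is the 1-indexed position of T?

Pre-order visits the node, then its left subtree, then its right subtree.
Visit F.
At F: go left to G.
  Visit G.
  At G: go left to B.
    B is a leaf — visit B.
  At G: go right to Z.
    Visit Z.
    At Z: go left to J.
      J is a leaf — visit J.
    At Z: no right child.
At F: go right to H.
  Visit H.
  At H: go left to S.
    S is a leaf — visit S.
  At H: go right to T.
    Visit T.
    At T: no left child.
    At T: go right to D.
      D is a leaf — visit D.
Full pre-order sequence: F, G, B, Z, J, H, S, T, D.

8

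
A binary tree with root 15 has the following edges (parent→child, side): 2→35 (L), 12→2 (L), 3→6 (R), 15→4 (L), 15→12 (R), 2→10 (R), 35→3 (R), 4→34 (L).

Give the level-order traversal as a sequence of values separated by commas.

15, 4, 12, 34, 2, 35, 10, 3, 6

Level-order visits nodes level by level from the root, left to right within each level.
Level 0: 15
Level 1: 4, 12
Level 2: 34, 2
Level 3: 35, 10
Level 4: 3
Level 5: 6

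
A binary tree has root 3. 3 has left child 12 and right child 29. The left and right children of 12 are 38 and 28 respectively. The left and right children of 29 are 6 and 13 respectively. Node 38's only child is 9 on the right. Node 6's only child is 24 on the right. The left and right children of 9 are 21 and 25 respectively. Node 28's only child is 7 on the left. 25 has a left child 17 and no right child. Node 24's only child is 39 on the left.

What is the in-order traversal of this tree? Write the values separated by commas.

38, 21, 9, 17, 25, 12, 7, 28, 3, 6, 39, 24, 29, 13

In-order visits the left subtree, then the node, then the right subtree.
At 3: go left to 12.
  At 12: go left to 38.
    At 38: no left child.
    Visit 38.
    At 38: go right to 9.
      At 9: go left to 21.
        21 is a leaf — visit 21.
      Visit 9.
      At 9: go right to 25.
        At 25: go left to 17.
          17 is a leaf — visit 17.
        Visit 25.
        At 25: no right child.
  Visit 12.
  At 12: go right to 28.
    At 28: go left to 7.
      7 is a leaf — visit 7.
    Visit 28.
    At 28: no right child.
Visit 3.
At 3: go right to 29.
  At 29: go left to 6.
    At 6: no left child.
    Visit 6.
    At 6: go right to 24.
      At 24: go left to 39.
        39 is a leaf — visit 39.
      Visit 24.
      At 24: no right child.
  Visit 29.
  At 29: go right to 13.
    13 is a leaf — visit 13.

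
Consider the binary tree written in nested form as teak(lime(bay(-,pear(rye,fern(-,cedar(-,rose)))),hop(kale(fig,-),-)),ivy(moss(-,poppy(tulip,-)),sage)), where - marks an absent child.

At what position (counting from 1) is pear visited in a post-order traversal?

5

Post-order visits the left subtree, then the right subtree, then the node.
At teak: go left to lime.
  At lime: go left to bay.
    At bay: no left child.
    At bay: go right to pear.
      At pear: go left to rye.
        rye is a leaf — visit rye.
      At pear: go right to fern.
        At fern: no left child.
        At fern: go right to cedar.
          At cedar: no left child.
          At cedar: go right to rose.
            rose is a leaf — visit rose.
          Visit cedar.
        Visit fern.
      Visit pear.
    Visit bay.
  At lime: go right to hop.
    At hop: go left to kale.
      At kale: go left to fig.
        fig is a leaf — visit fig.
      At kale: no right child.
      Visit kale.
    At hop: no right child.
    Visit hop.
  Visit lime.
At teak: go right to ivy.
  At ivy: go left to moss.
    At moss: no left child.
    At moss: go right to poppy.
      At poppy: go left to tulip.
        tulip is a leaf — visit tulip.
      At poppy: no right child.
      Visit poppy.
    Visit moss.
  At ivy: go right to sage.
    sage is a leaf — visit sage.
  Visit ivy.
Visit teak.
Full post-order sequence: rye, rose, cedar, fern, pear, bay, fig, kale, hop, lime, tulip, poppy, moss, sage, ivy, teak.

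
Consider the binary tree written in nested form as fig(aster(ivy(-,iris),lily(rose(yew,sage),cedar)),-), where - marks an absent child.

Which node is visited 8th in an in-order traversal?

In-order visits the left subtree, then the node, then the right subtree.
At fig: go left to aster.
  At aster: go left to ivy.
    At ivy: no left child.
    Visit ivy.
    At ivy: go right to iris.
      iris is a leaf — visit iris.
  Visit aster.
  At aster: go right to lily.
    At lily: go left to rose.
      At rose: go left to yew.
        yew is a leaf — visit yew.
      Visit rose.
      At rose: go right to sage.
        sage is a leaf — visit sage.
    Visit lily.
    At lily: go right to cedar.
      cedar is a leaf — visit cedar.
Visit fig.
At fig: no right child.
Full in-order sequence: ivy, iris, aster, yew, rose, sage, lily, cedar, fig.

cedar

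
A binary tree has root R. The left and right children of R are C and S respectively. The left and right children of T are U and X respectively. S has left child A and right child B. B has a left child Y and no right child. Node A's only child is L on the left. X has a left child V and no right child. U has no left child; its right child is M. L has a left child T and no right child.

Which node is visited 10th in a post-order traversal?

Post-order visits the left subtree, then the right subtree, then the node.
At R: go left to C.
  C is a leaf — visit C.
At R: go right to S.
  At S: go left to A.
    At A: go left to L.
      At L: go left to T.
        At T: go left to U.
          At U: no left child.
          At U: go right to M.
            M is a leaf — visit M.
          Visit U.
        At T: go right to X.
          At X: go left to V.
            V is a leaf — visit V.
          At X: no right child.
          Visit X.
        Visit T.
      At L: no right child.
      Visit L.
    At A: no right child.
    Visit A.
  At S: go right to B.
    At B: go left to Y.
      Y is a leaf — visit Y.
    At B: no right child.
    Visit B.
  Visit S.
Visit R.
Full post-order sequence: C, M, U, V, X, T, L, A, Y, B, S, R.

B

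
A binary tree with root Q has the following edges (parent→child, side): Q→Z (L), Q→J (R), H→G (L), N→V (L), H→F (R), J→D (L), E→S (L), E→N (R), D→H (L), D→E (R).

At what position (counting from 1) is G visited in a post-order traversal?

2

Post-order visits the left subtree, then the right subtree, then the node.
At Q: go left to Z.
  Z is a leaf — visit Z.
At Q: go right to J.
  At J: go left to D.
    At D: go left to H.
      At H: go left to G.
        G is a leaf — visit G.
      At H: go right to F.
        F is a leaf — visit F.
      Visit H.
    At D: go right to E.
      At E: go left to S.
        S is a leaf — visit S.
      At E: go right to N.
        At N: go left to V.
          V is a leaf — visit V.
        At N: no right child.
        Visit N.
      Visit E.
    Visit D.
  At J: no right child.
  Visit J.
Visit Q.
Full post-order sequence: Z, G, F, H, S, V, N, E, D, J, Q.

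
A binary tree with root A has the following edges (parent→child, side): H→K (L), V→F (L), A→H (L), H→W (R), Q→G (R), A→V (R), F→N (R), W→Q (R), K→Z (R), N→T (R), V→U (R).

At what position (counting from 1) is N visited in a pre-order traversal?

10

Pre-order visits the node, then its left subtree, then its right subtree.
Visit A.
At A: go left to H.
  Visit H.
  At H: go left to K.
    Visit K.
    At K: no left child.
    At K: go right to Z.
      Z is a leaf — visit Z.
  At H: go right to W.
    Visit W.
    At W: no left child.
    At W: go right to Q.
      Visit Q.
      At Q: no left child.
      At Q: go right to G.
        G is a leaf — visit G.
At A: go right to V.
  Visit V.
  At V: go left to F.
    Visit F.
    At F: no left child.
    At F: go right to N.
      Visit N.
      At N: no left child.
      At N: go right to T.
        T is a leaf — visit T.
  At V: go right to U.
    U is a leaf — visit U.
Full pre-order sequence: A, H, K, Z, W, Q, G, V, F, N, T, U.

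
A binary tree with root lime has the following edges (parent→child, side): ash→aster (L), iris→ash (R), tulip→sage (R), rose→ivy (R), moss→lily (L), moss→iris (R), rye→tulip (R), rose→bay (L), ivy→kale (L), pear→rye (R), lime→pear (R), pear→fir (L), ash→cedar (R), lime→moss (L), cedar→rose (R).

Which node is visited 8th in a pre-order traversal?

rose

Pre-order visits the node, then its left subtree, then its right subtree.
Visit lime.
At lime: go left to moss.
  Visit moss.
  At moss: go left to lily.
    lily is a leaf — visit lily.
  At moss: go right to iris.
    Visit iris.
    At iris: no left child.
    At iris: go right to ash.
      Visit ash.
      At ash: go left to aster.
        aster is a leaf — visit aster.
      At ash: go right to cedar.
        Visit cedar.
        At cedar: no left child.
        At cedar: go right to rose.
          Visit rose.
          At rose: go left to bay.
            bay is a leaf — visit bay.
          At rose: go right to ivy.
            Visit ivy.
            At ivy: go left to kale.
              kale is a leaf — visit kale.
            At ivy: no right child.
At lime: go right to pear.
  Visit pear.
  At pear: go left to fir.
    fir is a leaf — visit fir.
  At pear: go right to rye.
    Visit rye.
    At rye: no left child.
    At rye: go right to tulip.
      Visit tulip.
      At tulip: no left child.
      At tulip: go right to sage.
        sage is a leaf — visit sage.
Full pre-order sequence: lime, moss, lily, iris, ash, aster, cedar, rose, bay, ivy, kale, pear, fir, rye, tulip, sage.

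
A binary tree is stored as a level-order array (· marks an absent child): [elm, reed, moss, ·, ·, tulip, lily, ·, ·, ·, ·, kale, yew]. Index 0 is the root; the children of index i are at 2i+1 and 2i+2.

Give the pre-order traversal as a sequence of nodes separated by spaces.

elm reed moss tulip kale yew lily

Pre-order visits the node, then its left subtree, then its right subtree.
Visit elm.
At elm: go left to reed.
  reed is a leaf — visit reed.
At elm: go right to moss.
  Visit moss.
  At moss: go left to tulip.
    Visit tulip.
    At tulip: go left to kale.
      kale is a leaf — visit kale.
    At tulip: go right to yew.
      yew is a leaf — visit yew.
  At moss: go right to lily.
    lily is a leaf — visit lily.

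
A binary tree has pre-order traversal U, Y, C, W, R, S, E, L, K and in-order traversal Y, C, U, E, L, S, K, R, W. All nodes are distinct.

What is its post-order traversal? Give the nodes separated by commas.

C, Y, L, E, K, S, R, W, U

The first element of pre-order is the root; it splits in-order into left and right subtrees.
Root U: left subtree has 2 nodes {Y, C}, right has 6 {E, L, S, K, R, W}.
  Root Y: left subtree has 0 nodes { }, right has 1 {C}.
  Root W: left subtree has 5 nodes {E, L, S, K, R}, right has 0 { }.
    Root R: left subtree has 4 nodes {E, L, S, K}, right has 0 { }.
      Root S: left subtree has 2 nodes {E, L}, right has 1 {K}.
        Root E: left subtree has 0 nodes { }, right has 1 {L}.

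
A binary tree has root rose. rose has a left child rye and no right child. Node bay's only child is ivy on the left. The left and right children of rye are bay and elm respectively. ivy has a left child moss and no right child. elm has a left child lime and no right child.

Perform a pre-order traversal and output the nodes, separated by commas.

Pre-order visits the node, then its left subtree, then its right subtree.
Visit rose.
At rose: go left to rye.
  Visit rye.
  At rye: go left to bay.
    Visit bay.
    At bay: go left to ivy.
      Visit ivy.
      At ivy: go left to moss.
        moss is a leaf — visit moss.
      At ivy: no right child.
    At bay: no right child.
  At rye: go right to elm.
    Visit elm.
    At elm: go left to lime.
      lime is a leaf — visit lime.
    At elm: no right child.
At rose: no right child.

rose, rye, bay, ivy, moss, elm, lime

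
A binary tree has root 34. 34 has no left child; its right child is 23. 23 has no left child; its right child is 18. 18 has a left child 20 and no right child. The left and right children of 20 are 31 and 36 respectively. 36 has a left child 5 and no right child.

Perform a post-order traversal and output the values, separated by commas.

Post-order visits the left subtree, then the right subtree, then the node.
At 34: no left child.
At 34: go right to 23.
  At 23: no left child.
  At 23: go right to 18.
    At 18: go left to 20.
      At 20: go left to 31.
        31 is a leaf — visit 31.
      At 20: go right to 36.
        At 36: go left to 5.
          5 is a leaf — visit 5.
        At 36: no right child.
        Visit 36.
      Visit 20.
    At 18: no right child.
    Visit 18.
  Visit 23.
Visit 34.

31, 5, 36, 20, 18, 23, 34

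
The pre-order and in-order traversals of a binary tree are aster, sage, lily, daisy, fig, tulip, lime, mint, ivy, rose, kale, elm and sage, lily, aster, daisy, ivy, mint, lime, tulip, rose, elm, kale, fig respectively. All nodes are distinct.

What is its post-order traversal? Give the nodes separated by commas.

lily, sage, ivy, mint, lime, elm, kale, rose, tulip, fig, daisy, aster

The first element of pre-order is the root; it splits in-order into left and right subtrees.
Root aster: left subtree has 2 nodes {sage, lily}, right has 9 {daisy, ivy, mint, lime, tulip, rose, elm, kale, fig}.
  Root sage: left subtree has 0 nodes { }, right has 1 {lily}.
  Root daisy: left subtree has 0 nodes { }, right has 8 {ivy, mint, lime, tulip, rose, elm, kale, fig}.
    Root fig: left subtree has 7 nodes {ivy, mint, lime, tulip, rose, elm, kale}, right has 0 { }.
      Root tulip: left subtree has 3 nodes {ivy, mint, lime}, right has 3 {rose, elm, kale}.
        Root lime: left subtree has 2 nodes {ivy, mint}, right has 0 { }.
          Root mint: left subtree has 1 node {ivy}, right has 0 { }.
        Root rose: left subtree has 0 nodes { }, right has 2 {elm, kale}.
          Root kale: left subtree has 1 node {elm}, right has 0 { }.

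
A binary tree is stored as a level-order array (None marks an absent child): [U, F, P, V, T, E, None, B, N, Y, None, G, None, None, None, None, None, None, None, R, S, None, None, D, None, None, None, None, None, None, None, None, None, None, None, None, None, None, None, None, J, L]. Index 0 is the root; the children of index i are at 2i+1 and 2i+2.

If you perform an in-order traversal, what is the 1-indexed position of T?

In-order visits the left subtree, then the node, then the right subtree.
At U: go left to F.
  At F: go left to V.
    At V: go left to B.
      B is a leaf — visit B.
    Visit V.
    At V: go right to N.
      N is a leaf — visit N.
  Visit F.
  At F: go right to T.
    At T: go left to Y.
      At Y: go left to R.
        At R: no left child.
        Visit R.
        At R: go right to J.
          J is a leaf — visit J.
      Visit Y.
      At Y: go right to S.
        At S: go left to L.
          L is a leaf — visit L.
        Visit S.
        At S: no right child.
    Visit T.
    At T: no right child.
Visit U.
At U: go right to P.
  At P: go left to E.
    At E: go left to G.
      At G: go left to D.
        D is a leaf — visit D.
      Visit G.
      At G: no right child.
    Visit E.
    At E: no right child.
  Visit P.
  At P: no right child.
Full in-order sequence: B, V, N, F, R, J, Y, L, S, T, U, D, G, E, P.

10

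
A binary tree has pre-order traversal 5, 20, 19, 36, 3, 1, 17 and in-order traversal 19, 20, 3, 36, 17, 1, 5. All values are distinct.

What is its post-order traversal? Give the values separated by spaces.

19 3 17 1 36 20 5

The first element of pre-order is the root; it splits in-order into left and right subtrees.
Root 5: left subtree has 6 nodes {19, 20, 3, 36, 17, 1}, right has 0 { }.
  Root 20: left subtree has 1 node {19}, right has 4 {3, 36, 17, 1}.
    Root 36: left subtree has 1 node {3}, right has 2 {17, 1}.
      Root 1: left subtree has 1 node {17}, right has 0 { }.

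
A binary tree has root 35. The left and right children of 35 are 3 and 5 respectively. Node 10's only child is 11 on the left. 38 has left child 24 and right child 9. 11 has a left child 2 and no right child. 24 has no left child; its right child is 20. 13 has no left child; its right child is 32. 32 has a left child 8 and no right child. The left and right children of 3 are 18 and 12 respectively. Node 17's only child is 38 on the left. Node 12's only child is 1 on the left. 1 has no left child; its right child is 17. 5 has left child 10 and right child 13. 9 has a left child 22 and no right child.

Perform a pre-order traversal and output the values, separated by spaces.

Pre-order visits the node, then its left subtree, then its right subtree.
Visit 35.
At 35: go left to 3.
  Visit 3.
  At 3: go left to 18.
    18 is a leaf — visit 18.
  At 3: go right to 12.
    Visit 12.
    At 12: go left to 1.
      Visit 1.
      At 1: no left child.
      At 1: go right to 17.
        Visit 17.
        At 17: go left to 38.
          Visit 38.
          At 38: go left to 24.
            Visit 24.
            At 24: no left child.
            At 24: go right to 20.
              20 is a leaf — visit 20.
          At 38: go right to 9.
            Visit 9.
            At 9: go left to 22.
              22 is a leaf — visit 22.
            At 9: no right child.
        At 17: no right child.
    At 12: no right child.
At 35: go right to 5.
  Visit 5.
  At 5: go left to 10.
    Visit 10.
    At 10: go left to 11.
      Visit 11.
      At 11: go left to 2.
        2 is a leaf — visit 2.
      At 11: no right child.
    At 10: no right child.
  At 5: go right to 13.
    Visit 13.
    At 13: no left child.
    At 13: go right to 32.
      Visit 32.
      At 32: go left to 8.
        8 is a leaf — visit 8.
      At 32: no right child.

35 3 18 12 1 17 38 24 20 9 22 5 10 11 2 13 32 8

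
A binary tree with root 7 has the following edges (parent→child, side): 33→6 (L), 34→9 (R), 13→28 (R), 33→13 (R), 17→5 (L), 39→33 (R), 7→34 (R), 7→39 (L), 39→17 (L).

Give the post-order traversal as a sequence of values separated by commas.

Post-order visits the left subtree, then the right subtree, then the node.
At 7: go left to 39.
  At 39: go left to 17.
    At 17: go left to 5.
      5 is a leaf — visit 5.
    At 17: no right child.
    Visit 17.
  At 39: go right to 33.
    At 33: go left to 6.
      6 is a leaf — visit 6.
    At 33: go right to 13.
      At 13: no left child.
      At 13: go right to 28.
        28 is a leaf — visit 28.
      Visit 13.
    Visit 33.
  Visit 39.
At 7: go right to 34.
  At 34: no left child.
  At 34: go right to 9.
    9 is a leaf — visit 9.
  Visit 34.
Visit 7.

5, 17, 6, 28, 13, 33, 39, 9, 34, 7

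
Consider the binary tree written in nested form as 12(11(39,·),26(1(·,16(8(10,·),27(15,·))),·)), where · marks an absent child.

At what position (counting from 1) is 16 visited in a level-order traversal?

6

Level-order visits nodes level by level from the root, left to right within each level.
Level 0: 12
Level 1: 11, 26
Level 2: 39, 1
Level 3: 16
Level 4: 8, 27
Level 5: 10, 15
Full level-order sequence: 12, 11, 26, 39, 1, 16, 8, 27, 10, 15.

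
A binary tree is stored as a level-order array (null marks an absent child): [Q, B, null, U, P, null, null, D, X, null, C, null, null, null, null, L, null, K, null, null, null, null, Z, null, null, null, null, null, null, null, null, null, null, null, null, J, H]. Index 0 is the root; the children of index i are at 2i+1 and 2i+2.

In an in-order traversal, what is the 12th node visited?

In-order visits the left subtree, then the node, then the right subtree.
At Q: go left to B.
  At B: go left to U.
    At U: go left to D.
      At D: go left to L.
        L is a leaf — visit L.
      Visit D.
      At D: no right child.
    Visit U.
    At U: go right to X.
      At X: go left to K.
        At K: go left to J.
          J is a leaf — visit J.
        Visit K.
        At K: go right to H.
          H is a leaf — visit H.
      Visit X.
      At X: no right child.
  Visit B.
  At B: go right to P.
    At P: no left child.
    Visit P.
    At P: go right to C.
      At C: no left child.
      Visit C.
      At C: go right to Z.
        Z is a leaf — visit Z.
Visit Q.
At Q: no right child.
Full in-order sequence: L, D, U, J, K, H, X, B, P, C, Z, Q.

Q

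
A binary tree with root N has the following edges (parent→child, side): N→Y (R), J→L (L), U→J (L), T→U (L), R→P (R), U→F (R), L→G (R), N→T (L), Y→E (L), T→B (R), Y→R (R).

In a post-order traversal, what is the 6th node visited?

B

Post-order visits the left subtree, then the right subtree, then the node.
At N: go left to T.
  At T: go left to U.
    At U: go left to J.
      At J: go left to L.
        At L: no left child.
        At L: go right to G.
          G is a leaf — visit G.
        Visit L.
      At J: no right child.
      Visit J.
    At U: go right to F.
      F is a leaf — visit F.
    Visit U.
  At T: go right to B.
    B is a leaf — visit B.
  Visit T.
At N: go right to Y.
  At Y: go left to E.
    E is a leaf — visit E.
  At Y: go right to R.
    At R: no left child.
    At R: go right to P.
      P is a leaf — visit P.
    Visit R.
  Visit Y.
Visit N.
Full post-order sequence: G, L, J, F, U, B, T, E, P, R, Y, N.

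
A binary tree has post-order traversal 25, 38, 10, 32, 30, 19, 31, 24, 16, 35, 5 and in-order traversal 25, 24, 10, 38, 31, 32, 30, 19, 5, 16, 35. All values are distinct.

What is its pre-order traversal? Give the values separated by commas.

5, 24, 25, 31, 10, 38, 19, 30, 32, 35, 16

The last element of post-order is the root; it splits in-order into left and right subtrees.
Root 5: left subtree has 8 nodes {25, 24, 10, 38, 31, 32, 30, 19}, right has 2 {16, 35}.
  Root 24: left subtree has 1 node {25}, right has 6 {10, 38, 31, 32, 30, 19}.
    Root 31: left subtree has 2 nodes {10, 38}, right has 3 {32, 30, 19}.
      Root 10: left subtree has 0 nodes { }, right has 1 {38}.
      Root 19: left subtree has 2 nodes {32, 30}, right has 0 { }.
        Root 30: left subtree has 1 node {32}, right has 0 { }.
  Root 35: left subtree has 1 node {16}, right has 0 { }.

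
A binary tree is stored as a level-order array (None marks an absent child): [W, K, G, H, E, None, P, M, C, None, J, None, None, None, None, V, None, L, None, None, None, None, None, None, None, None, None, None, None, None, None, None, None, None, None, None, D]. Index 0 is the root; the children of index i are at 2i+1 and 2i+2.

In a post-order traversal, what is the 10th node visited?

P

Post-order visits the left subtree, then the right subtree, then the node.
At W: go left to K.
  At K: go left to H.
    At H: go left to M.
      At M: go left to V.
        V is a leaf — visit V.
      At M: no right child.
      Visit M.
    At H: go right to C.
      At C: go left to L.
        At L: no left child.
        At L: go right to D.
          D is a leaf — visit D.
        Visit L.
      At C: no right child.
      Visit C.
    Visit H.
  At K: go right to E.
    At E: no left child.
    At E: go right to J.
      J is a leaf — visit J.
    Visit E.
  Visit K.
At W: go right to G.
  At G: no left child.
  At G: go right to P.
    P is a leaf — visit P.
  Visit G.
Visit W.
Full post-order sequence: V, M, D, L, C, H, J, E, K, P, G, W.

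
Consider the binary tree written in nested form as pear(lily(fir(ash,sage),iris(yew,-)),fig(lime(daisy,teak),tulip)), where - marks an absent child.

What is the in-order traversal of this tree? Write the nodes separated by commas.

ash, fir, sage, lily, yew, iris, pear, daisy, lime, teak, fig, tulip

In-order visits the left subtree, then the node, then the right subtree.
At pear: go left to lily.
  At lily: go left to fir.
    At fir: go left to ash.
      ash is a leaf — visit ash.
    Visit fir.
    At fir: go right to sage.
      sage is a leaf — visit sage.
  Visit lily.
  At lily: go right to iris.
    At iris: go left to yew.
      yew is a leaf — visit yew.
    Visit iris.
    At iris: no right child.
Visit pear.
At pear: go right to fig.
  At fig: go left to lime.
    At lime: go left to daisy.
      daisy is a leaf — visit daisy.
    Visit lime.
    At lime: go right to teak.
      teak is a leaf — visit teak.
  Visit fig.
  At fig: go right to tulip.
    tulip is a leaf — visit tulip.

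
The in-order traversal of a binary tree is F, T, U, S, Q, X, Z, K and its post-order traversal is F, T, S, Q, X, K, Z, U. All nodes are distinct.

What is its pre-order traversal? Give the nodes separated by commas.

The last element of post-order is the root; it splits in-order into left and right subtrees.
Root U: left subtree has 2 nodes {F, T}, right has 5 {S, Q, X, Z, K}.
  Root T: left subtree has 1 node {F}, right has 0 { }.
  Root Z: left subtree has 3 nodes {S, Q, X}, right has 1 {K}.
    Root X: left subtree has 2 nodes {S, Q}, right has 0 { }.
      Root Q: left subtree has 1 node {S}, right has 0 { }.

U, T, F, Z, X, Q, S, K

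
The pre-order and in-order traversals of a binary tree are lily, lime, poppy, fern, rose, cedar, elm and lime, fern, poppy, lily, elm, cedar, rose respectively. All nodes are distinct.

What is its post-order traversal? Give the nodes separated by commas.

fern, poppy, lime, elm, cedar, rose, lily

The first element of pre-order is the root; it splits in-order into left and right subtrees.
Root lily: left subtree has 3 nodes {lime, fern, poppy}, right has 3 {elm, cedar, rose}.
  Root lime: left subtree has 0 nodes { }, right has 2 {fern, poppy}.
    Root poppy: left subtree has 1 node {fern}, right has 0 { }.
  Root rose: left subtree has 2 nodes {elm, cedar}, right has 0 { }.
    Root cedar: left subtree has 1 node {elm}, right has 0 { }.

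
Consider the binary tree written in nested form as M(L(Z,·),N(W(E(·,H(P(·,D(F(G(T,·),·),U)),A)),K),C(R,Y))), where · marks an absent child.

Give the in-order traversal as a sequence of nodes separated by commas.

Z, L, M, E, P, T, G, F, D, U, H, A, W, K, N, R, C, Y

In-order visits the left subtree, then the node, then the right subtree.
At M: go left to L.
  At L: go left to Z.
    Z is a leaf — visit Z.
  Visit L.
  At L: no right child.
Visit M.
At M: go right to N.
  At N: go left to W.
    At W: go left to E.
      At E: no left child.
      Visit E.
      At E: go right to H.
        At H: go left to P.
          At P: no left child.
          Visit P.
          At P: go right to D.
            At D: go left to F.
              At F: go left to G.
                At G: go left to T.
                  T is a leaf — visit T.
                Visit G.
                At G: no right child.
              Visit F.
              At F: no right child.
            Visit D.
            At D: go right to U.
              U is a leaf — visit U.
        Visit H.
        At H: go right to A.
          A is a leaf — visit A.
    Visit W.
    At W: go right to K.
      K is a leaf — visit K.
  Visit N.
  At N: go right to C.
    At C: go left to R.
      R is a leaf — visit R.
    Visit C.
    At C: go right to Y.
      Y is a leaf — visit Y.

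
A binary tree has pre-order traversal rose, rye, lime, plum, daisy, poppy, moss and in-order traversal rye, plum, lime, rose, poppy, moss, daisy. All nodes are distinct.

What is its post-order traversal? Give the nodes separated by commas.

The first element of pre-order is the root; it splits in-order into left and right subtrees.
Root rose: left subtree has 3 nodes {rye, plum, lime}, right has 3 {poppy, moss, daisy}.
  Root rye: left subtree has 0 nodes { }, right has 2 {plum, lime}.
    Root lime: left subtree has 1 node {plum}, right has 0 { }.
  Root daisy: left subtree has 2 nodes {poppy, moss}, right has 0 { }.
    Root poppy: left subtree has 0 nodes { }, right has 1 {moss}.

plum, lime, rye, moss, poppy, daisy, rose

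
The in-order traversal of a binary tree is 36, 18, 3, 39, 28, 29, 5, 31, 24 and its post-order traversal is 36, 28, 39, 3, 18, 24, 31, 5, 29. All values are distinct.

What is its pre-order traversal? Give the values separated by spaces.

29 18 36 3 39 28 5 31 24

The last element of post-order is the root; it splits in-order into left and right subtrees.
Root 29: left subtree has 5 nodes {36, 18, 3, 39, 28}, right has 3 {5, 31, 24}.
  Root 18: left subtree has 1 node {36}, right has 3 {3, 39, 28}.
    Root 3: left subtree has 0 nodes { }, right has 2 {39, 28}.
      Root 39: left subtree has 0 nodes { }, right has 1 {28}.
  Root 5: left subtree has 0 nodes { }, right has 2 {31, 24}.
    Root 31: left subtree has 0 nodes { }, right has 1 {24}.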